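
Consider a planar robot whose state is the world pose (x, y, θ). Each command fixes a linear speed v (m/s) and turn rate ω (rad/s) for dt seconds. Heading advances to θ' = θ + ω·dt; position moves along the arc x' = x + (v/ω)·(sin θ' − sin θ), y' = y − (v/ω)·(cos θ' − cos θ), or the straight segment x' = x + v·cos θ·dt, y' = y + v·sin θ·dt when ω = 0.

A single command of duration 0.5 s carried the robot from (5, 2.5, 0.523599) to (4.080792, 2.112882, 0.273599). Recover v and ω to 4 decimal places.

Δθ = 0.273599 − 0.523599 = -0.250000
ω = Δθ/dt = -0.250000/0.5 = -0.5000
R = Δx/(sin θ' − sin θ) = 4.0000
v = R·ω = 4.0000·-0.5000 = -2.0000

v = -2.0000, ω = -0.5000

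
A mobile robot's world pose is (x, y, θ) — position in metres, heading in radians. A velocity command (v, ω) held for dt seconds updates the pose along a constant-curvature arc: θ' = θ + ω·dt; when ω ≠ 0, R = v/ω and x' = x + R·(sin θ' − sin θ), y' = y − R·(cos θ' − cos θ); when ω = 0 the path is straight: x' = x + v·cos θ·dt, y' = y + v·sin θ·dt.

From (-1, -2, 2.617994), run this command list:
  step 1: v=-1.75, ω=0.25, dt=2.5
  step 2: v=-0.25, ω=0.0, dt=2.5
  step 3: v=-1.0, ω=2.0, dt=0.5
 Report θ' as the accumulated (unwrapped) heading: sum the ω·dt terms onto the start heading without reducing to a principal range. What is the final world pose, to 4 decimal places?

(4.2257, -2.5673, 4.2430)

step 1: θ'=3.2430 (R=-7.0000) → pose (3.2086, -2.9019, 3.2430)
step 2: θ'=3.2430 (straight) → pose (3.8304, -2.8386, 3.2430)
step 3: θ'=4.2430 (R=-0.5000) → pose (4.2257, -2.5673, 4.2430)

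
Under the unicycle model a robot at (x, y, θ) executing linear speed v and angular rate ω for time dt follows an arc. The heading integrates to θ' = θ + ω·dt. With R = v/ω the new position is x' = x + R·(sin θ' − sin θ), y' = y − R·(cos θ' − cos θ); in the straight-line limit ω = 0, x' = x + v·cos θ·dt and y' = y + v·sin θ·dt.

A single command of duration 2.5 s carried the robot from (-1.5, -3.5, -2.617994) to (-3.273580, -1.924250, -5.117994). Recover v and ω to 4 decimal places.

v = 1.2500, ω = -1.0000

Δθ = -5.117994 − -2.617994 = -2.500000
ω = Δθ/dt = -2.500000/2.5 = -1.0000
R = Δx/(sin θ' − sin θ) = -1.2500
v = R·ω = -1.2500·-1.0000 = 1.2500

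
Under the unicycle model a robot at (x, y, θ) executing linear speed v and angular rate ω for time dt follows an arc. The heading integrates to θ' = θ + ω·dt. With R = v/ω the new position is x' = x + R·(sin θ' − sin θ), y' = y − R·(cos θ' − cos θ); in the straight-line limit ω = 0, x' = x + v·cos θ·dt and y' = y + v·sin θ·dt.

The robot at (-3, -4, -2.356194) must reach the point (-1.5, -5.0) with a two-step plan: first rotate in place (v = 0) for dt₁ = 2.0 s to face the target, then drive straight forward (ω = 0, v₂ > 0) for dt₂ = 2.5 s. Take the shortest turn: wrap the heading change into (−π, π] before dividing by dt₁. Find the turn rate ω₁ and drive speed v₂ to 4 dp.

heading to target = atan2(-5−-4, -1.5−-3) = -0.5880
Δθ = wrap(-0.5880 − -2.3562) = 1.7682; ω₁ = Δθ/dt₁ = 0.8841
distance = √((-1.5−-3)² + (-5−-4)²) = 1.8028; v₂ = distance/dt₂ = 0.7211

ω₁ = 0.8841, v₂ = 0.7211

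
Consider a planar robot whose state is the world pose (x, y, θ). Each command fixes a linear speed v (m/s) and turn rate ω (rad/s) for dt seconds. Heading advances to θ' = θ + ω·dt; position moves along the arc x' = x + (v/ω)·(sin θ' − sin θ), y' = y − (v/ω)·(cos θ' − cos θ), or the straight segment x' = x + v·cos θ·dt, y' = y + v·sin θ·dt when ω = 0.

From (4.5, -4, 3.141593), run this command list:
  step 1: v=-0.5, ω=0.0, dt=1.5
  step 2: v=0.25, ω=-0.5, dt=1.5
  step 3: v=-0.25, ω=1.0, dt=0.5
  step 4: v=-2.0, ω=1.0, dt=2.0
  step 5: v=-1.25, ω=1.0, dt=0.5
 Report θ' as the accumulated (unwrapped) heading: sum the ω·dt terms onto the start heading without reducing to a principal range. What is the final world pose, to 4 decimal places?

(7.2231, -1.0684, 5.3916)

step 1: θ'=3.1416 (straight) → pose (5.2500, -4.0000, 3.1416)
step 2: θ'=2.3916 (R=-0.5000) → pose (4.9092, -3.8658, 2.3916)
step 3: θ'=2.8916 (R=-0.2500) → pose (5.0177, -3.9252, 2.8916)
step 4: θ'=4.8916 (R=-2.0000) → pose (7.4805, -1.6308, 4.8916)
step 5: θ'=5.3916 (R=-1.2500) → pose (7.2231, -1.0684, 5.3916)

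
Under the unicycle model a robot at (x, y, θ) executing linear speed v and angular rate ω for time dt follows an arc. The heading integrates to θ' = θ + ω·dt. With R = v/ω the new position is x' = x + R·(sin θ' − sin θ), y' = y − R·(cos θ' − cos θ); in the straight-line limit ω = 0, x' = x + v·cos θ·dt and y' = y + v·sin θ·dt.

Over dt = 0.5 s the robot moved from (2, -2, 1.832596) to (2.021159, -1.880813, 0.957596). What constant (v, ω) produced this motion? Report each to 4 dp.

Δθ = 0.957596 − 1.832596 = -0.875000
ω = Δθ/dt = -0.875000/0.5 = -1.7500
R = −Δy/(cos θ' − cos θ) = -0.1429
v = R·ω = -0.1429·-1.7500 = 0.2500

v = 0.2500, ω = -1.7500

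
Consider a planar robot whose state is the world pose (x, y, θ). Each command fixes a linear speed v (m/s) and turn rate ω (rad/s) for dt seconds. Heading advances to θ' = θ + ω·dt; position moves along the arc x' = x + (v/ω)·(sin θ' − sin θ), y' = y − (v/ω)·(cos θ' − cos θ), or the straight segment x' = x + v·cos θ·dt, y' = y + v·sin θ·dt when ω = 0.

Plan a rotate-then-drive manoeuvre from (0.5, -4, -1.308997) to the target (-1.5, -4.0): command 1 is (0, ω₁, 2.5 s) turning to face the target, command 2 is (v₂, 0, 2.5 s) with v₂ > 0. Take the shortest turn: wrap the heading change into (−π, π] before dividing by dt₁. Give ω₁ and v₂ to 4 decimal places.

ω₁ = -0.7330, v₂ = 0.8000

heading to target = atan2(-4−-4, -1.5−0.5) = 3.1416
Δθ = wrap(3.1416 − -1.3090) = -1.8326; ω₁ = Δθ/dt₁ = -0.7330
distance = √((-1.5−0.5)² + (-4−-4)²) = 2.0000; v₂ = distance/dt₂ = 0.8000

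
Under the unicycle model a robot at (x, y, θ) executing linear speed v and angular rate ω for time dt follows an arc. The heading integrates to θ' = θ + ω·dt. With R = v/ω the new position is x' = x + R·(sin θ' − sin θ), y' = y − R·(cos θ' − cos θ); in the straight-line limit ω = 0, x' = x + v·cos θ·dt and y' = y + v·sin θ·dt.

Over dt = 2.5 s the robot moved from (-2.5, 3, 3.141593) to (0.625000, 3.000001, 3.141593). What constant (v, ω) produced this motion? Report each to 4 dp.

v = -1.2500, ω = 0.0000

Δθ = 3.141593 − 3.141593 = 0.000000
ω = Δθ/dt = 0.000000/2.5 = 0.0000
ω = 0 → v = (Δx·cos θ + Δy·sin θ)/dt = -1.2500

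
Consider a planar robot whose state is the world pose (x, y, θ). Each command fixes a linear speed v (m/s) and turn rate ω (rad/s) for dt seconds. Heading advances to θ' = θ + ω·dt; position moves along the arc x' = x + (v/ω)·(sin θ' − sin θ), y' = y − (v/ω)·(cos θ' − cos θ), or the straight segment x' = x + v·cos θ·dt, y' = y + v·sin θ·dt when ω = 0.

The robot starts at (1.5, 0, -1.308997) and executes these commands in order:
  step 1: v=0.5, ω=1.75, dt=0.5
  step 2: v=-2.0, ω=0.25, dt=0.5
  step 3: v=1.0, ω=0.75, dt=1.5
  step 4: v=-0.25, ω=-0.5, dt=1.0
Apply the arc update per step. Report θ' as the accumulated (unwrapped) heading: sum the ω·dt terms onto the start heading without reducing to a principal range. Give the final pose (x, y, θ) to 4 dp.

(1.8925, 0.4015, 0.3160)

step 1: θ'=-0.4340 (R=0.2857) → pose (1.6558, -0.1853, -0.4340)
step 2: θ'=-0.3090 (R=-8.0000) → pose (0.7247, 0.1775, -0.3090)
step 3: θ'=0.8160 (R=1.3333) → pose (2.1013, 0.5342, 0.8160)
step 4: θ'=0.3160 (R=0.5000) → pose (1.8925, 0.4015, 0.3160)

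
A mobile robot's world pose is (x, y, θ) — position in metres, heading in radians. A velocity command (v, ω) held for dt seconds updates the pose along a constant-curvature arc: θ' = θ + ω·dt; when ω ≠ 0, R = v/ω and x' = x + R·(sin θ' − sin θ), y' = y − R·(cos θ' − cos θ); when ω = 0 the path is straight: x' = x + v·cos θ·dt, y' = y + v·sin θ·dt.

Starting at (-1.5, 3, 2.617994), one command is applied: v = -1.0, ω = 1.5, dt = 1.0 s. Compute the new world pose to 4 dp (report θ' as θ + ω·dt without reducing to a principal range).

(-0.6143, 3.2040, 4.1180)

θ' = 2.6180 + 1.5·1.0 = 4.1180
R = v/ω = -1.0/1.5 = -0.6667
x' = -1.5 + -0.6667·(sin 4.1180 − sin 2.6180) = -0.6143
y' = 3 − -0.6667·(cos 4.1180 − cos 2.6180) = 3.2040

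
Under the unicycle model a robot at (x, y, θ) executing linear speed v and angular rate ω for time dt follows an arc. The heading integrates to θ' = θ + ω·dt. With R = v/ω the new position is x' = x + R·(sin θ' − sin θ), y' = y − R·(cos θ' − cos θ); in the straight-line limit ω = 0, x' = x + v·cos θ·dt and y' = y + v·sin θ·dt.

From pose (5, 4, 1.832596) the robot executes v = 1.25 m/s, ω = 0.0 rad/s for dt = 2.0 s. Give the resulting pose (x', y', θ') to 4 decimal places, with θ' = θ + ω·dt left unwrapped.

(4.3530, 6.4148, 1.8326)

θ' = 1.8326 + 0.0·2.0 = 1.8326
ω = 0 → straight: x' = 5 + 1.25·cos(1.8326)·2.0 = 4.3530
y' = 4 + 1.25·sin(1.8326)·2.0 = 6.4148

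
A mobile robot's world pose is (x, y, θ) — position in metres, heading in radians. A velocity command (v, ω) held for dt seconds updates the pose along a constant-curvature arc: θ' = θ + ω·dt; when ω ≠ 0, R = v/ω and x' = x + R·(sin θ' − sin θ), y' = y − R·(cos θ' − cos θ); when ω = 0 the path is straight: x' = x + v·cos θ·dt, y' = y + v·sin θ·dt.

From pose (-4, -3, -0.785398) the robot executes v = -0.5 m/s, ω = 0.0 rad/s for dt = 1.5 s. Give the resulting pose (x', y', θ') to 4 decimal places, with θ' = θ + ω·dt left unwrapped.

(-4.5303, -2.4697, -0.7854)

θ' = -0.7854 + 0.0·1.5 = -0.7854
ω = 0 → straight: x' = -4 + -0.5·cos(-0.7854)·1.5 = -4.5303
y' = -3 + -0.5·sin(-0.7854)·1.5 = -2.4697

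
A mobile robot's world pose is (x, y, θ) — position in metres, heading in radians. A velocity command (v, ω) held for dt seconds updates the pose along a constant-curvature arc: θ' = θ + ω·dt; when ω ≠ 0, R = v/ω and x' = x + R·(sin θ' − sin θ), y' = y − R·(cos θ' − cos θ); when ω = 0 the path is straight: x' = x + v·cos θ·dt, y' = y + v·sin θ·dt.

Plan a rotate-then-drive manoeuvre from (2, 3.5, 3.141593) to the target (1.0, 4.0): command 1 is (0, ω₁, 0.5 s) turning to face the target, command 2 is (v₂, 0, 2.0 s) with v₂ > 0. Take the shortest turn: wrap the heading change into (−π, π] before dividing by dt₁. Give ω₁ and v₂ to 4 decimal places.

ω₁ = -0.9273, v₂ = 0.5590

heading to target = atan2(4−3.5, 1−2) = 2.6779
Δθ = wrap(2.6779 − 3.1416) = -0.4636; ω₁ = Δθ/dt₁ = -0.9273
distance = √((1−2)² + (4−3.5)²) = 1.1180; v₂ = distance/dt₂ = 0.5590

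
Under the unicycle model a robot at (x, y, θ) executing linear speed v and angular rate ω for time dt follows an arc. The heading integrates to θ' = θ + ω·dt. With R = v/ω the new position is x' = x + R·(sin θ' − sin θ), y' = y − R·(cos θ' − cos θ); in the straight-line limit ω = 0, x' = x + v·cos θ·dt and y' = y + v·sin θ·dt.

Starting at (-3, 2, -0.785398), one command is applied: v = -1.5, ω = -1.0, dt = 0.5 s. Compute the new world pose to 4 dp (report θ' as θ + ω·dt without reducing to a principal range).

(-3.3787, 2.6384, -1.2854)

θ' = -0.7854 + -1.0·0.5 = -1.2854
R = v/ω = -1.5/-1.0 = 1.5000
x' = -3 + 1.5000·(sin -1.2854 − sin -0.7854) = -3.3787
y' = 2 − 1.5000·(cos -1.2854 − cos -0.7854) = 2.6384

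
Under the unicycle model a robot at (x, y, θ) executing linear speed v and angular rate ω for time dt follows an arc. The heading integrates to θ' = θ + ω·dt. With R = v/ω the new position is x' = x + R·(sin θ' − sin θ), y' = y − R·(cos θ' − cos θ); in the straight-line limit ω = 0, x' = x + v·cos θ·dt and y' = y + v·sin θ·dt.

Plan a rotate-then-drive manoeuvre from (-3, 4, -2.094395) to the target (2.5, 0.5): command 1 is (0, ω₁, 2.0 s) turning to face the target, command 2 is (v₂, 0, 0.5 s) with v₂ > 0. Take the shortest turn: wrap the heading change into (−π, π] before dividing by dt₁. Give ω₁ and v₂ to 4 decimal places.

ω₁ = 0.7638, v₂ = 13.0384

heading to target = atan2(0.5−4, 2.5−-3) = -0.5667
Δθ = wrap(-0.5667 − -2.0944) = 1.5277; ω₁ = Δθ/dt₁ = 0.7638
distance = √((2.5−-3)² + (0.5−4)²) = 6.5192; v₂ = distance/dt₂ = 13.0384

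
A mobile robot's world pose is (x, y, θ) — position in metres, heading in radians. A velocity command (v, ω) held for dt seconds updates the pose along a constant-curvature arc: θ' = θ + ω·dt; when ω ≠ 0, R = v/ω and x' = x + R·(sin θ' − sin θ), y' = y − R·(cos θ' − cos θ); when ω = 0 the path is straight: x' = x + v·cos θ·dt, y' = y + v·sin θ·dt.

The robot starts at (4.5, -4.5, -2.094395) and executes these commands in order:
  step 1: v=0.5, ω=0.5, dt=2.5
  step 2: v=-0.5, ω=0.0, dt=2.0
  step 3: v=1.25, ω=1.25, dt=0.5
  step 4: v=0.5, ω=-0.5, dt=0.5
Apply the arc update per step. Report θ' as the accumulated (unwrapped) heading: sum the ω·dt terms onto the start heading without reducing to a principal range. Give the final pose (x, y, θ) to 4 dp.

step 1: θ'=-0.8444 (R=1.0000) → pose (4.6185, -5.6642, -0.8444)
step 2: θ'=-0.8444 (straight) → pose (3.9543, -4.9166, -0.8444)
step 3: θ'=-0.2194 (R=1.0000) → pose (4.4842, -5.2285, -0.2194)
step 4: θ'=-0.4694 (R=-1.0000) → pose (4.7189, -5.3126, -0.4694)

(4.7189, -5.3126, -0.4694)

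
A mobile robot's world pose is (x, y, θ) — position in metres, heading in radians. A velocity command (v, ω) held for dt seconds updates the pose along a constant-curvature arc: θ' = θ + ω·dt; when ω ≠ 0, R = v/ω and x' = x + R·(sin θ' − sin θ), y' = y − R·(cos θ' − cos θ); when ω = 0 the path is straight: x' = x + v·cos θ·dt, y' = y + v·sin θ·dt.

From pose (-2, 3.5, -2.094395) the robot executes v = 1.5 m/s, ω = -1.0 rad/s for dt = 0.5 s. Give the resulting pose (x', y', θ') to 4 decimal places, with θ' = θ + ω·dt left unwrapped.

θ' = -2.0944 + -1.0·0.5 = -2.5944
R = v/ω = 1.5/-1.0 = -1.5000
x' = -2 + -1.5000·(sin -2.5944 − sin -2.0944) = -2.5186
y' = 3.5 − -1.5000·(cos -2.5944 − cos -2.0944) = 2.9690

(-2.5186, 2.9690, -2.5944)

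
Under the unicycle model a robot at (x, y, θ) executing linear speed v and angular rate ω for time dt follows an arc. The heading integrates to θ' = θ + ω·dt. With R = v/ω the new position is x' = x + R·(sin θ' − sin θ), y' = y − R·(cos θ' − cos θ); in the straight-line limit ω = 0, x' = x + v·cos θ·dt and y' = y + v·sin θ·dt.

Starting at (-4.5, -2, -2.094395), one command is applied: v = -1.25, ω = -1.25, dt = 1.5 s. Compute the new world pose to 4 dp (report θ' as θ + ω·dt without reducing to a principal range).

θ' = -2.0944 + -1.25·1.5 = -3.9694
R = v/ω = -1.25/-1.25 = 1.0000
x' = -4.5 + 1.0000·(sin -3.9694 − sin -2.0944) = -2.8975
y' = -2 − 1.0000·(cos -3.9694 − cos -2.0944) = -1.8235

(-2.8975, -1.8235, -3.9694)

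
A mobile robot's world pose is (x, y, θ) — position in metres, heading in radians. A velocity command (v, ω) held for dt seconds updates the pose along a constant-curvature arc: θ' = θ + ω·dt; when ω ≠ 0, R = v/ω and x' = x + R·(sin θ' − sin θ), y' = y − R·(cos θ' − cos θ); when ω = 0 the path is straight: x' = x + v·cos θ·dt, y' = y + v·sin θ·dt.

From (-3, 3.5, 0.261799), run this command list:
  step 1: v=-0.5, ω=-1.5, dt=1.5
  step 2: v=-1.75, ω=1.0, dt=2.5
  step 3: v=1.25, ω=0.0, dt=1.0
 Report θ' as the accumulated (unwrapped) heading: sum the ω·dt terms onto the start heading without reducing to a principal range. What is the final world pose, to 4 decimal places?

step 1: θ'=-1.9882 (R=0.3333) → pose (-3.3910, 3.9571, -1.9882)
step 2: θ'=0.5118 (R=-1.7500) → pose (-5.8478, 6.1923, 0.5118)
step 3: θ'=0.5118 (straight) → pose (-4.7580, 6.8045, 0.5118)

(-4.7580, 6.8045, 0.5118)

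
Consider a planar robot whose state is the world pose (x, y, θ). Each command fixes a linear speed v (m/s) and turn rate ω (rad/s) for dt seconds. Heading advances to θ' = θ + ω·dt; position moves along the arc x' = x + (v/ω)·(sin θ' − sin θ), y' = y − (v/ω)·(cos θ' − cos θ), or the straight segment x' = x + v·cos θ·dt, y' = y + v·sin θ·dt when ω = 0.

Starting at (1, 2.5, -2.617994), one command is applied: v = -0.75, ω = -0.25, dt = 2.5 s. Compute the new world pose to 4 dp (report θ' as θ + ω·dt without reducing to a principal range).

(2.8037, 2.8865, -3.2430)

θ' = -2.6180 + -0.25·2.5 = -3.2430
R = v/ω = -0.75/-0.25 = 3.0000
x' = 1 + 3.0000·(sin -3.2430 − sin -2.6180) = 2.8037
y' = 2.5 − 3.0000·(cos -3.2430 − cos -2.6180) = 2.8865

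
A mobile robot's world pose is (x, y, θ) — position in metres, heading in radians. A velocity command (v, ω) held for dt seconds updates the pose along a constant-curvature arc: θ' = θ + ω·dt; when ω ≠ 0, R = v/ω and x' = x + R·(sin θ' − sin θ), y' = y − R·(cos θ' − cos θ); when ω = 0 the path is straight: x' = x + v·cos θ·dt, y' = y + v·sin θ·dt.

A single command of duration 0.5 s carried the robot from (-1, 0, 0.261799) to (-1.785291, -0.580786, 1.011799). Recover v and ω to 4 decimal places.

v = -2.0000, ω = 1.5000

Δθ = 1.011799 − 0.261799 = 0.750000
ω = Δθ/dt = 0.750000/0.5 = 1.5000
R = Δx/(sin θ' − sin θ) = -1.3333
v = R·ω = -1.3333·1.5000 = -2.0000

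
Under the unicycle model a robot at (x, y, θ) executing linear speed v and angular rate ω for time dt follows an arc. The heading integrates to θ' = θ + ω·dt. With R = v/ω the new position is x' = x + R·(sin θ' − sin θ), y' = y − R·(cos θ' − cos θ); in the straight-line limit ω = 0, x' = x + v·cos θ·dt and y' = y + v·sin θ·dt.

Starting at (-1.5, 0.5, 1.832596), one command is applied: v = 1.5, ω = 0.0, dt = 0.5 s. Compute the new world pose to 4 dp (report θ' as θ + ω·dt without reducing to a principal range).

(-1.6941, 1.2244, 1.8326)

θ' = 1.8326 + 0.0·0.5 = 1.8326
ω = 0 → straight: x' = -1.5 + 1.5·cos(1.8326)·0.5 = -1.6941
y' = 0.5 + 1.5·sin(1.8326)·0.5 = 1.2244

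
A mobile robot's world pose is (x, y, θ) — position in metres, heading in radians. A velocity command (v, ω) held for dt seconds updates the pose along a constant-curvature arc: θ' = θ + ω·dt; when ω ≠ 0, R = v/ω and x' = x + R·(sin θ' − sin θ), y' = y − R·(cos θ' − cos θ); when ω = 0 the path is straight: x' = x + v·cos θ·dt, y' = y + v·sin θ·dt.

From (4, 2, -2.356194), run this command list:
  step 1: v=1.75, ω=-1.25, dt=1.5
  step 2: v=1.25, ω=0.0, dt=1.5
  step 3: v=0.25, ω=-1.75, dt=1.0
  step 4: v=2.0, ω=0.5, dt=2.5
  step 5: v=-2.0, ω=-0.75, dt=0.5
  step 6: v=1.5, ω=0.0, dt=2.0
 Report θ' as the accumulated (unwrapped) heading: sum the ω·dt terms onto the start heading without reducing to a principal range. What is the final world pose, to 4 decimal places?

(4.7424, 9.7476, -5.1062)

step 1: θ'=-4.2312 (R=-1.4000) → pose (1.7690, 2.3420, -4.2312)
step 2: θ'=-4.2312 (straight) → pose (0.9012, 4.0041, -4.2312)
step 3: θ'=-5.9812 (R=-0.1429) → pose (0.9854, 4.2066, -5.9812)
step 4: θ'=-4.7312 (R=4.0000) → pose (3.7950, 7.9503, -4.7312)
step 5: θ'=-5.1062 (R=2.6667) → pose (3.5913, 6.9773, -5.1062)
step 6: θ'=-5.1062 (straight) → pose (4.7424, 9.7476, -5.1062)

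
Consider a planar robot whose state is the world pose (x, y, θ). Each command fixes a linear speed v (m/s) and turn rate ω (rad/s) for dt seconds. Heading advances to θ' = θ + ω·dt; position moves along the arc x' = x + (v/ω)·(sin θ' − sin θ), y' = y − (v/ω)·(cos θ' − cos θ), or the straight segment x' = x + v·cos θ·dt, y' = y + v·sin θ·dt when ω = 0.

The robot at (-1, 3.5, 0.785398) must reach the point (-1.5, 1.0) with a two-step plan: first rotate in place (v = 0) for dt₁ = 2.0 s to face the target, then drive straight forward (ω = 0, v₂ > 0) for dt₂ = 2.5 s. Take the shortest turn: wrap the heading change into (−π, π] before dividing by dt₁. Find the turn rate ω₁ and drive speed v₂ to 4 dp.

ω₁ = -1.2768, v₂ = 1.0198

heading to target = atan2(1−3.5, -1.5−-1) = -1.7682
Δθ = wrap(-1.7682 − 0.7854) = -2.5536; ω₁ = Δθ/dt₁ = -1.2768
distance = √((-1.5−-1)² + (1−3.5)²) = 2.5495; v₂ = distance/dt₂ = 1.0198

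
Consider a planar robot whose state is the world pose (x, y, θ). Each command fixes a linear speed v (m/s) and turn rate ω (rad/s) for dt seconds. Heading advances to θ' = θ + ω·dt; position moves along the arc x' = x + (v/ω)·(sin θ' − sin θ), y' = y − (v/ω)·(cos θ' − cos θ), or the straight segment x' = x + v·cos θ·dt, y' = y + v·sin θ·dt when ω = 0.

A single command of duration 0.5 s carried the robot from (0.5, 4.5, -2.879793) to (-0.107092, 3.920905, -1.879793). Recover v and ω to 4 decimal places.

v = 1.7500, ω = 2.0000

Δθ = -1.879793 − -2.879793 = 1.000000
ω = Δθ/dt = 1.000000/0.5 = 2.0000
R = Δx/(sin θ' − sin θ) = 0.8750
v = R·ω = 0.8750·2.0000 = 1.7500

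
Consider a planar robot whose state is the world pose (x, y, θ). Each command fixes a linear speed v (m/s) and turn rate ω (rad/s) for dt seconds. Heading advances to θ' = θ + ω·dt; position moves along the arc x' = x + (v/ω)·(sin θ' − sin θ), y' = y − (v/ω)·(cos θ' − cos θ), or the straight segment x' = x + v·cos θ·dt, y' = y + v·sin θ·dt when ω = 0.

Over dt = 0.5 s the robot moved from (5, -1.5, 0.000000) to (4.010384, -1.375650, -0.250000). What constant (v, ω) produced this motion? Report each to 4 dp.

v = -2.0000, ω = -0.5000

Δθ = -0.250000 − 0.000000 = -0.250000
ω = Δθ/dt = -0.250000/0.5 = -0.5000
R = Δx/(sin θ' − sin θ) = 4.0000
v = R·ω = 4.0000·-0.5000 = -2.0000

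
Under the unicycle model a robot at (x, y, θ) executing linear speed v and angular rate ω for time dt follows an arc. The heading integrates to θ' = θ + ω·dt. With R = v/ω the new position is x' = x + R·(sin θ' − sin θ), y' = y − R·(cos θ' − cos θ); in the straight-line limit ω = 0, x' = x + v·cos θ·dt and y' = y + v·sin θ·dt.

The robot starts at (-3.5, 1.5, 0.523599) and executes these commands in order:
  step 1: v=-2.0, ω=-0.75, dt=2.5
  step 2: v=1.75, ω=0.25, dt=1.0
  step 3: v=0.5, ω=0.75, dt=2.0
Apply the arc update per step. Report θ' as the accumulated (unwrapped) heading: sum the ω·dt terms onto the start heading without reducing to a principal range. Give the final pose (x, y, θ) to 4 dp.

(-5.9935, 1.2732, 0.3986)

step 1: θ'=-1.3514 (R=2.6667) → pose (-7.4361, 3.2290, -1.3514)
step 2: θ'=-1.1014 (R=7.0000) → pose (-6.8468, 1.5861, -1.1014)
step 3: θ'=0.3986 (R=0.6667) → pose (-5.9935, 1.2732, 0.3986)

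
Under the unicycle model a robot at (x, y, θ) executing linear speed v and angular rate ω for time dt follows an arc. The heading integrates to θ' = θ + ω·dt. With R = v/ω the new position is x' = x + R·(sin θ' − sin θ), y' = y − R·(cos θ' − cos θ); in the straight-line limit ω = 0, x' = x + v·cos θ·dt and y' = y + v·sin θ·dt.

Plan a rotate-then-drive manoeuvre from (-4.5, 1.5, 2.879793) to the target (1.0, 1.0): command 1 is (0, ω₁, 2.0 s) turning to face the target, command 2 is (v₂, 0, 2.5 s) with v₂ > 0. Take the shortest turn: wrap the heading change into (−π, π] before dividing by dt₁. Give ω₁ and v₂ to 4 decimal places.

ω₁ = -1.4852, v₂ = 2.2091

heading to target = atan2(1−1.5, 1−-4.5) = -0.0907
Δθ = wrap(-0.0907 − 2.8798) = -2.9705; ω₁ = Δθ/dt₁ = -1.4852
distance = √((1−-4.5)² + (1−1.5)²) = 5.5227; v₂ = distance/dt₂ = 2.2091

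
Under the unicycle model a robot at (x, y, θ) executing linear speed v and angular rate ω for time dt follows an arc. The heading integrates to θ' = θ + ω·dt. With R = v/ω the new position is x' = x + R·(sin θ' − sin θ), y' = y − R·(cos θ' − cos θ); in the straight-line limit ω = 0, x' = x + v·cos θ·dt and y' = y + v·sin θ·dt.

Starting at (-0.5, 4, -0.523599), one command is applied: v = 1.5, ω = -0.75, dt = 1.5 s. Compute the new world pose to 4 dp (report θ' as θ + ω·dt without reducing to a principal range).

θ' = -0.5236 + -0.75·1.5 = -1.6486
R = v/ω = 1.5/-0.75 = -2.0000
x' = -0.5 + -2.0000·(sin -1.6486 − sin -0.5236) = 0.4939
y' = 4 − -2.0000·(cos -1.6486 − cos -0.5236) = 2.1125

(0.4939, 2.1125, -1.6486)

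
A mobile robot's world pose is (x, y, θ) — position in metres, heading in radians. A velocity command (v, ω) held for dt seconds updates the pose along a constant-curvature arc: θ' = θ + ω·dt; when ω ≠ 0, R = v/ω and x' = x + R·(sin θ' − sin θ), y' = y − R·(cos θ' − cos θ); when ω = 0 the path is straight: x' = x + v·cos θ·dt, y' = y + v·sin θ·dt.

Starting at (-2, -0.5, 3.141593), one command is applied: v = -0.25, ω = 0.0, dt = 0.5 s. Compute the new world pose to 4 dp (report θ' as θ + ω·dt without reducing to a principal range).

θ' = 3.1416 + 0.0·0.5 = 3.1416
ω = 0 → straight: x' = -2 + -0.25·cos(3.1416)·0.5 = -1.8750
y' = -0.5 + -0.25·sin(3.1416)·0.5 = -0.5000

(-1.8750, -0.5000, 3.1416)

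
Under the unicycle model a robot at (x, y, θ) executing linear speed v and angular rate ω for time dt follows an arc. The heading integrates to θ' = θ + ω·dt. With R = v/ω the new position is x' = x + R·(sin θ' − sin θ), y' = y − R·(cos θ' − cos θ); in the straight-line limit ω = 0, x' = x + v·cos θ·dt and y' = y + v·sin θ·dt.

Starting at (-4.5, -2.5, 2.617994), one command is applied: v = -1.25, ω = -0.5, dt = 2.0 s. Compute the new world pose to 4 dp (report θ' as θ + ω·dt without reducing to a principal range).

θ' = 2.6180 + -0.5·2.0 = 1.6180
R = v/ω = -1.25/-0.5 = 2.5000
x' = -4.5 + 2.5000·(sin 1.6180 − sin 2.6180) = -3.2528
y' = -2.5 − 2.5000·(cos 1.6180 − cos 2.6180) = -4.5471

(-3.2528, -4.5471, 1.6180)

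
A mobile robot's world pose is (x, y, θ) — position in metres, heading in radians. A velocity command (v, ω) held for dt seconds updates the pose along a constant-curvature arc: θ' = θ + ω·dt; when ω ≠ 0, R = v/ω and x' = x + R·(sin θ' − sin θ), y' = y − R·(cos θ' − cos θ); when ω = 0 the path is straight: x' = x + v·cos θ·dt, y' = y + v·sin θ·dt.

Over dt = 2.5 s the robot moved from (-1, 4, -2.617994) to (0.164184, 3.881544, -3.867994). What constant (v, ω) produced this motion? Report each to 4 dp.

Δθ = -3.867994 − -2.617994 = -1.250000
ω = Δθ/dt = -1.250000/2.5 = -0.5000
R = Δx/(sin θ' − sin θ) = 1.0000
v = R·ω = 1.0000·-0.5000 = -0.5000

v = -0.5000, ω = -0.5000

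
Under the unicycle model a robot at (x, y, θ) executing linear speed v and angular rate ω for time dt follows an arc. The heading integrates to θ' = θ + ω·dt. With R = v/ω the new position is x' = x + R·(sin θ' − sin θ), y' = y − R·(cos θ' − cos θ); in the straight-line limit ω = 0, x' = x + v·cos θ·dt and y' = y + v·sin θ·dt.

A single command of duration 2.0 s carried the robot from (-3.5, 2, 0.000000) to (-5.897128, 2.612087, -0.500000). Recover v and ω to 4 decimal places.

v = -1.2500, ω = -0.2500

Δθ = -0.500000 − 0.000000 = -0.500000
ω = Δθ/dt = -0.500000/2.0 = -0.2500
R = Δx/(sin θ' − sin θ) = 5.0000
v = R·ω = 5.0000·-0.2500 = -1.2500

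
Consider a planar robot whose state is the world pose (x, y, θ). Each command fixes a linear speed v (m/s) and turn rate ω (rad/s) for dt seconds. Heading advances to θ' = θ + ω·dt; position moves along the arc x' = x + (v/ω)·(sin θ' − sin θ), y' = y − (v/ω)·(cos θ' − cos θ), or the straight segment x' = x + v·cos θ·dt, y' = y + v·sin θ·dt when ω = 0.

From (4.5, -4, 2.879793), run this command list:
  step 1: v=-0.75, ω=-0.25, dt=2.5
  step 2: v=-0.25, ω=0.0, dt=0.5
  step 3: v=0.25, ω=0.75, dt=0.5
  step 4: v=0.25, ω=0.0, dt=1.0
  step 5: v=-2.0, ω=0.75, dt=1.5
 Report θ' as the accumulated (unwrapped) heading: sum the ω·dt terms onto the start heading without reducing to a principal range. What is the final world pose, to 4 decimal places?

(8.6552, -4.7524, 3.7548)

step 1: θ'=2.2548 (R=3.0000) → pose (6.0487, -5.0021, 2.2548)
step 2: θ'=2.2548 (straight) → pose (6.1277, -5.0990, 2.2548)
step 3: θ'=2.6298 (R=0.3333) → pose (6.0326, -5.0190, 2.6298)
step 4: θ'=2.6298 (straight) → pose (5.8146, -4.8965, 2.6298)
step 5: θ'=3.7548 (R=-2.6667) → pose (8.6552, -4.7524, 3.7548)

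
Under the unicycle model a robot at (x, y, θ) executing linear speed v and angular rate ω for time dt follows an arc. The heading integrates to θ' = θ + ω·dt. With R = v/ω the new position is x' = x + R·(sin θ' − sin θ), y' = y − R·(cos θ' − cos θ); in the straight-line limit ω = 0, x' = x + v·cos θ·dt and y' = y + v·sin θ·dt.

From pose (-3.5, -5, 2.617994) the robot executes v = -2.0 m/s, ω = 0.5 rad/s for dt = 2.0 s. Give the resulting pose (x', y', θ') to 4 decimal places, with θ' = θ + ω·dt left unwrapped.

θ' = 2.6180 + 0.5·2.0 = 3.6180
R = v/ω = -2.0/0.5 = -4.0000
x' = -3.5 + -4.0000·(sin 3.6180 − sin 2.6180) = 0.3343
y' = -5 − -4.0000·(cos 3.6180 − cos 2.6180) = -5.0905

(0.3343, -5.0905, 3.6180)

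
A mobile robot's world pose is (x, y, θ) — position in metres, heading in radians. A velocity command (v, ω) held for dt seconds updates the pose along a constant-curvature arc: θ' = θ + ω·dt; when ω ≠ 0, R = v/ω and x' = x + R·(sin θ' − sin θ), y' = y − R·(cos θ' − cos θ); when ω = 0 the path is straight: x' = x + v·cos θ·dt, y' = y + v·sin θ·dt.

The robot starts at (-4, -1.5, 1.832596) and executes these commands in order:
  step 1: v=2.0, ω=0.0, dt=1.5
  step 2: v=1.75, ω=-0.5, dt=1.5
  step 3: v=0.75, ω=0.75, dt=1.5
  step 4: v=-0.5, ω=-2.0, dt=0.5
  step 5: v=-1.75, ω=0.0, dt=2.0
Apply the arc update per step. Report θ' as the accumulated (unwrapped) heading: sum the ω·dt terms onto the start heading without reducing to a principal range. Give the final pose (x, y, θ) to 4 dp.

step 1: θ'=1.8326 (straight) → pose (-4.7765, 1.3978, 1.8326)
step 2: θ'=1.0826 (R=-3.5000) → pose (-4.4868, 3.9453, 1.0826)
step 3: θ'=2.2076 (R=1.0000) → pose (-4.5660, 5.0089, 2.2076)
step 4: θ'=1.2076 (R=0.2500) → pose (-4.5333, 4.7715, 1.2076)
step 5: θ'=1.2076 (straight) → pose (-5.7768, 1.4998, 1.2076)

(-5.7768, 1.4998, 1.2076)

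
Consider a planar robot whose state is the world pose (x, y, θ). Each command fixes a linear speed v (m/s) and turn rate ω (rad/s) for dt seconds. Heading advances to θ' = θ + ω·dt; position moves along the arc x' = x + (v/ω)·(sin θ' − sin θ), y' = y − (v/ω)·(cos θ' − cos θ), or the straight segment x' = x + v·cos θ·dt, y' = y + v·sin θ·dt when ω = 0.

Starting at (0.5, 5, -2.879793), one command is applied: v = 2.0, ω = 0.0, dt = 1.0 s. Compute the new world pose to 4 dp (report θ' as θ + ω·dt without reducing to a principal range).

(-1.4319, 4.4824, -2.8798)

θ' = -2.8798 + 0.0·1.0 = -2.8798
ω = 0 → straight: x' = 0.5 + 2.0·cos(-2.8798)·1.0 = -1.4319
y' = 5 + 2.0·sin(-2.8798)·1.0 = 4.4824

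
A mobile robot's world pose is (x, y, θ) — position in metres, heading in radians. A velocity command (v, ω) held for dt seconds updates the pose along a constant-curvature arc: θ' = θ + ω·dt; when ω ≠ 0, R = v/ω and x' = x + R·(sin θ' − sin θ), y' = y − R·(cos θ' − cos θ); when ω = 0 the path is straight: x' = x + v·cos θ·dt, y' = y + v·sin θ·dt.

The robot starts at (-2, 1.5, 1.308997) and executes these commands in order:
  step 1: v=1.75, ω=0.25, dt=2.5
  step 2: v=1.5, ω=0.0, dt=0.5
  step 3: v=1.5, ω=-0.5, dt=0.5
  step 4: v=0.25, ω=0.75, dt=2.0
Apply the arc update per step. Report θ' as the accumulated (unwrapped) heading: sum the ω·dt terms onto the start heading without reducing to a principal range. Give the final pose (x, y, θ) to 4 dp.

(-3.0064, 7.5220, 3.1840)

step 1: θ'=1.9340 (R=7.0000) → pose (-2.2181, 5.7986, 1.9340)
step 2: θ'=1.9340 (straight) → pose (-2.4846, 6.4997, 1.9340)
step 3: θ'=1.6840 (R=-3.0000) → pose (-2.6611, 7.2266, 1.6840)
step 4: θ'=3.1840 (R=0.3333) → pose (-3.0064, 7.5220, 3.1840)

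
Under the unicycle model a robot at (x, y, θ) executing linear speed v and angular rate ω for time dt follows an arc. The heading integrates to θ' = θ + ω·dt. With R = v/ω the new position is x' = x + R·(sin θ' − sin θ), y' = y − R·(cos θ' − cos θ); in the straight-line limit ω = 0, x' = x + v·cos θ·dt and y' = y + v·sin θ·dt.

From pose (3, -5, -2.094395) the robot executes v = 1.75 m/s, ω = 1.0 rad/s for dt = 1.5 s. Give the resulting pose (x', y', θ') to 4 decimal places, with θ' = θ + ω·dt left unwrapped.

θ' = -2.0944 + 1.0·1.5 = -0.5944
R = v/ω = 1.75/1.0 = 1.7500
x' = 3 + 1.7500·(sin -0.5944 − sin -2.0944) = 3.5355
y' = -5 − 1.7500·(cos -0.5944 − cos -2.0944) = -7.3249

(3.5355, -7.3249, -0.5944)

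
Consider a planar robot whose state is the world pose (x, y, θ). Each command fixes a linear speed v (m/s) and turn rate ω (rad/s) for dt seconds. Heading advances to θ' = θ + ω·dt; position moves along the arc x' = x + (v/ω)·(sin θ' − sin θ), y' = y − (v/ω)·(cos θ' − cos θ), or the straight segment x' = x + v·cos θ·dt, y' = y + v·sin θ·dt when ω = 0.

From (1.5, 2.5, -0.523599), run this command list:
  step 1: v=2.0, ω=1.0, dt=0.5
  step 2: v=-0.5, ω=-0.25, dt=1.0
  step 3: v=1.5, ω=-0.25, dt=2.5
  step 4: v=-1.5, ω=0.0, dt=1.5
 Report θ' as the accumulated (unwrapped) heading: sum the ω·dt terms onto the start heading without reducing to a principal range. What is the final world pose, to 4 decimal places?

(3.6321, 2.0264, -0.8986)

step 1: θ'=-0.0236 (R=2.0000) → pose (2.4528, 2.2326, -0.0236)
step 2: θ'=-0.2736 (R=2.0000) → pose (1.9596, 2.3064, -0.2736)
step 3: θ'=-0.8986 (R=-6.0000) → pose (5.0331, 0.2659, -0.8986)
step 4: θ'=-0.8986 (straight) → pose (3.6321, 2.0264, -0.8986)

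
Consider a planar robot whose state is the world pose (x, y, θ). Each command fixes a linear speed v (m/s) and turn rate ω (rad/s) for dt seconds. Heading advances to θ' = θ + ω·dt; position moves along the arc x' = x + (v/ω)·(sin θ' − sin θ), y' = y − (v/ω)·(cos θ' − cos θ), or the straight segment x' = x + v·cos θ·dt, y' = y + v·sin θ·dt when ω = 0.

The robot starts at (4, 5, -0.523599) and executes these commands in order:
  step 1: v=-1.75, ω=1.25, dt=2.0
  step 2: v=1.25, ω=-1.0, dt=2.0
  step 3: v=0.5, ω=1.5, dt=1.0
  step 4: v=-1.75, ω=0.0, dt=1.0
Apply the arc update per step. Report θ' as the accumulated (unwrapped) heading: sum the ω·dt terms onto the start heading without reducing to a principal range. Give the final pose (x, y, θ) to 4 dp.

(3.3664, 3.5376, 1.4764)

step 1: θ'=1.9764 (R=-1.4000) → pose (2.0136, 3.2352, 1.9764)
step 2: θ'=-0.0236 (R=-1.2500) → pose (3.1917, 4.9780, -0.0236)
step 3: θ'=1.4764 (R=0.3333) → pose (3.5314, 5.2799, 1.4764)
step 4: θ'=1.4764 (straight) → pose (3.3664, 3.5376, 1.4764)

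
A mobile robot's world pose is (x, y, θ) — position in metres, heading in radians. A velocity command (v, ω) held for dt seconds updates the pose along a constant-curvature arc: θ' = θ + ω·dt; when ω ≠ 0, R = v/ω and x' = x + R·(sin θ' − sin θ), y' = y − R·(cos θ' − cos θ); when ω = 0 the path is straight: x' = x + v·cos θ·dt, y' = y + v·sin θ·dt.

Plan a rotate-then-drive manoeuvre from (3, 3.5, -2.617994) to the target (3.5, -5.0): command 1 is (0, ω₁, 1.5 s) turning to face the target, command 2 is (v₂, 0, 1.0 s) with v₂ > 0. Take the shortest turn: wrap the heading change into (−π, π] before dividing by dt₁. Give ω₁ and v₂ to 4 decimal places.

heading to target = atan2(-5−3.5, 3.5−3) = -1.5120
Δθ = wrap(-1.5120 − -2.6180) = 1.1060; ω₁ = Δθ/dt₁ = 0.7373
distance = √((3.5−3)² + (-5−3.5)²) = 8.5147; v₂ = distance/dt₂ = 8.5147

ω₁ = 0.7373, v₂ = 8.5147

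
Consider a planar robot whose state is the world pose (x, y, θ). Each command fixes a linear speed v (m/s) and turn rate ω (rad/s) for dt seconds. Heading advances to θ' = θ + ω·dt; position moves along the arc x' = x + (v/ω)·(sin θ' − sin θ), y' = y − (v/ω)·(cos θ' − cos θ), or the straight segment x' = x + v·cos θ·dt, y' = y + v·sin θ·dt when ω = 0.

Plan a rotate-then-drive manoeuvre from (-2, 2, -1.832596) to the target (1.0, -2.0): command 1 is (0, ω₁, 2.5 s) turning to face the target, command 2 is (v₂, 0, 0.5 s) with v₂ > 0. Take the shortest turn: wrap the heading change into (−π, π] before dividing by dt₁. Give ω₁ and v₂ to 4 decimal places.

ω₁ = 0.3621, v₂ = 10.0000

heading to target = atan2(-2−2, 1−-2) = -0.9273
Δθ = wrap(-0.9273 − -1.8326) = 0.9053; ω₁ = Δθ/dt₁ = 0.3621
distance = √((1−-2)² + (-2−2)²) = 5.0000; v₂ = distance/dt₂ = 10.0000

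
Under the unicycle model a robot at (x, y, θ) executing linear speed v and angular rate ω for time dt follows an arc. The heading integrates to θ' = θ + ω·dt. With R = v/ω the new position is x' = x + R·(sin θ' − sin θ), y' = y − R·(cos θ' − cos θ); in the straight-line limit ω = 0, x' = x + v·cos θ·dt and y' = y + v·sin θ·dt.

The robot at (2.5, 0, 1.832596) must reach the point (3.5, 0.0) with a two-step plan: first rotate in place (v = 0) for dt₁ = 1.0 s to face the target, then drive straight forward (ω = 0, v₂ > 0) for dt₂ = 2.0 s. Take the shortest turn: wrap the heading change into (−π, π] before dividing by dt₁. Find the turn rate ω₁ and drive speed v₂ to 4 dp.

heading to target = atan2(0−0, 3.5−2.5) = 0.0000
Δθ = wrap(0.0000 − 1.8326) = -1.8326; ω₁ = Δθ/dt₁ = -1.8326
distance = √((3.5−2.5)² + (0−0)²) = 1.0000; v₂ = distance/dt₂ = 0.5000

ω₁ = -1.8326, v₂ = 0.5000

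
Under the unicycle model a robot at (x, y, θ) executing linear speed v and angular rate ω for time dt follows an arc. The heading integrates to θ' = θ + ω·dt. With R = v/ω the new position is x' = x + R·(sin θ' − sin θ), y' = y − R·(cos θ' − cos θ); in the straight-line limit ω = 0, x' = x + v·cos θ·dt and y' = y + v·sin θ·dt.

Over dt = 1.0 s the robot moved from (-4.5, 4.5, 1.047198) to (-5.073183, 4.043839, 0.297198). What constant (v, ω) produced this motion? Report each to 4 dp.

Δθ = 0.297198 − 1.047198 = -0.750000
ω = Δθ/dt = -0.750000/1.0 = -0.7500
R = Δx/(sin θ' − sin θ) = 1.0000
v = R·ω = 1.0000·-0.7500 = -0.7500

v = -0.7500, ω = -0.7500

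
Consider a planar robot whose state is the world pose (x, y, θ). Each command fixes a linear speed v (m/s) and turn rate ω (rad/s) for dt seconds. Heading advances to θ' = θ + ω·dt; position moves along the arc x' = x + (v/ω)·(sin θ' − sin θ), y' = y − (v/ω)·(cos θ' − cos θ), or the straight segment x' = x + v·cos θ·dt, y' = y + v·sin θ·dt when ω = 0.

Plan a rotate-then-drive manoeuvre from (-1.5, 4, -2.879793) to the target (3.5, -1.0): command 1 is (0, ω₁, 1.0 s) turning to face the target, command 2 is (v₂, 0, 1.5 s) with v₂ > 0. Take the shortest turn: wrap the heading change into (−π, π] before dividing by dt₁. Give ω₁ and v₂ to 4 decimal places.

heading to target = atan2(-1−4, 3.5−-1.5) = -0.7854
Δθ = wrap(-0.7854 − -2.8798) = 2.0944; ω₁ = Δθ/dt₁ = 2.0944
distance = √((3.5−-1.5)² + (-1−4)²) = 7.0711; v₂ = distance/dt₂ = 4.7140

ω₁ = 2.0944, v₂ = 4.7140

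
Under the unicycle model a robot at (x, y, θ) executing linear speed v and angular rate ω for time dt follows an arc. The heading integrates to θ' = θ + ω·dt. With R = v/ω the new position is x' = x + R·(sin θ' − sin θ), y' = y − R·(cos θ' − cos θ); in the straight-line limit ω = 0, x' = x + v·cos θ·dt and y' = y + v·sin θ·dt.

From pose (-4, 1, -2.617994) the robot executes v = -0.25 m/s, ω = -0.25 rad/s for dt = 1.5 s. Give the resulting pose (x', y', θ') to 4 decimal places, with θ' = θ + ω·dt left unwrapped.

(-3.6481, 1.1230, -2.9930)

θ' = -2.6180 + -0.25·1.5 = -2.9930
R = v/ω = -0.25/-0.25 = 1.0000
x' = -4 + 1.0000·(sin -2.9930 − sin -2.6180) = -3.6481
y' = 1 − 1.0000·(cos -2.9930 − cos -2.6180) = 1.1230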